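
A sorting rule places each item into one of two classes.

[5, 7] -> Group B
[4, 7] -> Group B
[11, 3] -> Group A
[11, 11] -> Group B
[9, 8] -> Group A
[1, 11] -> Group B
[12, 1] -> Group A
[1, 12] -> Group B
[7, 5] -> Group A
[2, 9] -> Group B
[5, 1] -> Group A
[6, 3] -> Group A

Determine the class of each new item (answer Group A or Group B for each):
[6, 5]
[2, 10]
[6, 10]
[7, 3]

Group A, Group B, Group B, Group A

The pattern is that an item is 'Group A' exactly when: first > second.
[6, 5]: 6 > 5 — fits, so Group A.
[2, 10]: 2 < 10 — fails this test, so Group B.
[6, 10]: 6 < 10 — fails this test, so Group B.
[7, 3]: 7 > 3 — fits, so Group A.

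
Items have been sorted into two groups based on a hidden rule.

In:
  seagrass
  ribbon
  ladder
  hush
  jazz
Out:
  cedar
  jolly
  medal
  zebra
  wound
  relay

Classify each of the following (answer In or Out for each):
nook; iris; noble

In, In, Out

The pattern is that an item is 'In' exactly when: even length.
nook: length 4 — matches, so In. iris: length 4 — matches, so In. noble: length 5 — doesn't qualify, so Out.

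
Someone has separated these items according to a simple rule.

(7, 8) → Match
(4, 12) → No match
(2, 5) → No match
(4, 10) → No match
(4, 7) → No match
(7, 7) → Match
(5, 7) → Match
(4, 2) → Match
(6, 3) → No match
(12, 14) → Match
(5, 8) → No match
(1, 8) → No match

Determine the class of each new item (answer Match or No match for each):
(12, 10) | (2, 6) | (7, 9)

Match, No match, Match

All 'Match' examples share one property — |first − second| ≤ 2 — and every 'No match' example lacks it.
Match: (12, 10), since |12−10| = 2.
No match: (2, 6), since |2−6| = 4.
Match: (7, 9), since |7−9| = 2.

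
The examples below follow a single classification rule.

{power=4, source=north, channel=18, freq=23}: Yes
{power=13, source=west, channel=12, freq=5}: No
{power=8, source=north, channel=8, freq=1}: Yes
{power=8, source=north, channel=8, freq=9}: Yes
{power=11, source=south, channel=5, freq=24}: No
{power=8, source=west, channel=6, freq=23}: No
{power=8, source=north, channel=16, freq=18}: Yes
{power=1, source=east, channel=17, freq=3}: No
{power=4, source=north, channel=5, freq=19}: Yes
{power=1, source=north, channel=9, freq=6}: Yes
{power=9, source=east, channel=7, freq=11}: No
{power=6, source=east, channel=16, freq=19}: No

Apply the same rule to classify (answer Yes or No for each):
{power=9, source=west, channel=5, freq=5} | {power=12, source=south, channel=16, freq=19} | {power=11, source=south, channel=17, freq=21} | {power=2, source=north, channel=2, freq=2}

One predicate separates the groups cleanly: source is north.
{power=9, source=west, channel=5, freq=5} → source is west → No.
{power=12, source=south, channel=16, freq=19} → source is south → No.
{power=11, source=south, channel=17, freq=21} → source is south → No.
{power=2, source=north, channel=2, freq=2} → source is north → Yes.

No, No, No, Yes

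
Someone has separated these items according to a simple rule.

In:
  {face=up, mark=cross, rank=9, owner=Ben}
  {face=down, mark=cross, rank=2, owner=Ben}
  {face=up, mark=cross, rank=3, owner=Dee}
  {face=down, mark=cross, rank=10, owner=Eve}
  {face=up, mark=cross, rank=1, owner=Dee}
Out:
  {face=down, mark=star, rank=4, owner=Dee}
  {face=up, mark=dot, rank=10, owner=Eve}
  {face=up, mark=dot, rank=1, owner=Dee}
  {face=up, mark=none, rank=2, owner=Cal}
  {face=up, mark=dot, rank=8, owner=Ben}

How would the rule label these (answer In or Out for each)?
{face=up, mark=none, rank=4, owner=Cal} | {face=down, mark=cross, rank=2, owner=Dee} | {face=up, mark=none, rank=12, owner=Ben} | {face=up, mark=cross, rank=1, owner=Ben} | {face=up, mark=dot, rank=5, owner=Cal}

Out, In, Out, In, Out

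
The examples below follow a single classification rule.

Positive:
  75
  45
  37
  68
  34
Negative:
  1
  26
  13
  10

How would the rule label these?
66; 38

Positive, Positive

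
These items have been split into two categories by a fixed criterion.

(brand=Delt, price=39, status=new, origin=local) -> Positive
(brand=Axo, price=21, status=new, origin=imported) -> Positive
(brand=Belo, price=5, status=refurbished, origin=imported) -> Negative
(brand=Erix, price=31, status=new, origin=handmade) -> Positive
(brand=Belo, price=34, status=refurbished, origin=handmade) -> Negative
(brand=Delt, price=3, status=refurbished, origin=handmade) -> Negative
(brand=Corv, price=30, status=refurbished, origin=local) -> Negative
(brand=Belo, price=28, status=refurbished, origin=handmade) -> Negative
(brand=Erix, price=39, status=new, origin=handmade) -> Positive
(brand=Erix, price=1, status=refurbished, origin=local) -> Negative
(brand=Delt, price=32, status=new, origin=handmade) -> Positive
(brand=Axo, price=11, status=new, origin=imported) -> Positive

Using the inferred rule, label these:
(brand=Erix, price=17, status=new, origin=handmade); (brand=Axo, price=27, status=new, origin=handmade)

Positive, Positive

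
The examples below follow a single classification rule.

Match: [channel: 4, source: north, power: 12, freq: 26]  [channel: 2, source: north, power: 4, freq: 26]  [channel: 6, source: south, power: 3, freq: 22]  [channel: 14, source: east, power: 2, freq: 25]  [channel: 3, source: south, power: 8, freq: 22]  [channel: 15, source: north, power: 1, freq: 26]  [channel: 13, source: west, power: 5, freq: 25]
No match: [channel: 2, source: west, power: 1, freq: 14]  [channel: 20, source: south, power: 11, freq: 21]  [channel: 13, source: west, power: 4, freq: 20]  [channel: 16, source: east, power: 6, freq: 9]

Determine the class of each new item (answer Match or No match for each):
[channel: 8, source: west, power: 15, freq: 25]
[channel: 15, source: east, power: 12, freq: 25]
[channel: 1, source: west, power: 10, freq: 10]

'Match' ⟺ freq ≥ 22.
[channel: 8, source: west, power: 15, freq: 25]: Match (freq = 25). [channel: 15, source: east, power: 12, freq: 25]: Match (freq = 25). [channel: 1, source: west, power: 10, freq: 10]: No match (freq = 10).

Match, Match, No match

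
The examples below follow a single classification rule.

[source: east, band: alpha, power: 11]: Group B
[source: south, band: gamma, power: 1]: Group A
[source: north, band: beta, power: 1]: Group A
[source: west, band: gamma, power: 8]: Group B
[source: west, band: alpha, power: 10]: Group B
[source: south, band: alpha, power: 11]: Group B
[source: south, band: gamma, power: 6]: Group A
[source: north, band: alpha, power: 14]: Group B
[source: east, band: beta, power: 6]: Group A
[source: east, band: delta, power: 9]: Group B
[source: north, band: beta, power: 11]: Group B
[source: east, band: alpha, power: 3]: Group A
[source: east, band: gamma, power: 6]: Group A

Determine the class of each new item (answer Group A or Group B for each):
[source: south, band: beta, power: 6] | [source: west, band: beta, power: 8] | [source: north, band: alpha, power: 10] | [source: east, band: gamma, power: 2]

Group A, Group B, Group B, Group A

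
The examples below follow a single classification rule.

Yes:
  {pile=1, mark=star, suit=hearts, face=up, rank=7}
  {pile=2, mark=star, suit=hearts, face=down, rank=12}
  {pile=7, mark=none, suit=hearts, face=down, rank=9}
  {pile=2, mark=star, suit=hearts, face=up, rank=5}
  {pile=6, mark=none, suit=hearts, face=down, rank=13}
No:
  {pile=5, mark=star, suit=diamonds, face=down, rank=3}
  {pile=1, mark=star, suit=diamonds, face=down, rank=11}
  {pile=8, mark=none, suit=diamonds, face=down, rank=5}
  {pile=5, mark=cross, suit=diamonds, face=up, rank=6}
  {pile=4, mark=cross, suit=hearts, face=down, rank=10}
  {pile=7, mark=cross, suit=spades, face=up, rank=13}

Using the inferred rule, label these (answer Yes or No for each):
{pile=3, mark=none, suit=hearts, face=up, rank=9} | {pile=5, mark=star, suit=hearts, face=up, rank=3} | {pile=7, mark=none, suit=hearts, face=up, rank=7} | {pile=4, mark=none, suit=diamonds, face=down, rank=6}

The classifier is using: suit is hearts AND pile ≠ 4.
Yes: {pile=3, mark=none, suit=hearts, face=up, rank=9}, since suit is hearts, pile = 3.
Yes: {pile=5, mark=star, suit=hearts, face=up, rank=3}, since suit is hearts, pile = 5.
Yes: {pile=7, mark=none, suit=hearts, face=up, rank=7}, since suit is hearts, pile = 7.
No: {pile=4, mark=none, suit=diamonds, face=down, rank=6}, since suit is diamonds, pile = 4.

Yes, Yes, Yes, No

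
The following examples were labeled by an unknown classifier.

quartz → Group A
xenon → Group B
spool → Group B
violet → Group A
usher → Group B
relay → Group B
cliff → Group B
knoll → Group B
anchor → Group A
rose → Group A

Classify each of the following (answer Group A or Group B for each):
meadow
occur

The common property of the 'Group A' items is: even length. No 'Group B' item has it.
meadow → length 6 → Group A.
occur → length 5 → Group B.

Group A, Group B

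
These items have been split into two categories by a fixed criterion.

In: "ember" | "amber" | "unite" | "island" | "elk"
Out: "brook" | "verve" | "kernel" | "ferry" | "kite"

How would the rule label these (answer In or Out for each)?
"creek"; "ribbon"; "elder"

One predicate separates the groups cleanly: starts with a vowel.
Out: "creek", since starts with 'c'.
Out: "ribbon", since starts with 'r'.
In: "elder", since starts with 'e'.

Out, Out, In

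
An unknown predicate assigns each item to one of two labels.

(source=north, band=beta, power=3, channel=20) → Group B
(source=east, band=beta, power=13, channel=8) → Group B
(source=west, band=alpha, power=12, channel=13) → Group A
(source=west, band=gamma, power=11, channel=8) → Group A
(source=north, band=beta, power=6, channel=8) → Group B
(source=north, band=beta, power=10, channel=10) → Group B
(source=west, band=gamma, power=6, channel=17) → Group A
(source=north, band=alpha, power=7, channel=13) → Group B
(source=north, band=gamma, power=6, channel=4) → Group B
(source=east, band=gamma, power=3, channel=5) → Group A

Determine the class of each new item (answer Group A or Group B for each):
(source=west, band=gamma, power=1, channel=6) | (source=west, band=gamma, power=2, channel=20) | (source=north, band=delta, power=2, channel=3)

Group A, Group A, Group B

The simplest hypothesis consistent with all the labels is: source is west OR channel = 5.
(source=west, band=gamma, power=1, channel=6): Group A (source is west, channel = 6).
(source=west, band=gamma, power=2, channel=20): Group A (source is west, channel = 20).
(source=north, band=delta, power=2, channel=3): Group B (source is north, channel = 3).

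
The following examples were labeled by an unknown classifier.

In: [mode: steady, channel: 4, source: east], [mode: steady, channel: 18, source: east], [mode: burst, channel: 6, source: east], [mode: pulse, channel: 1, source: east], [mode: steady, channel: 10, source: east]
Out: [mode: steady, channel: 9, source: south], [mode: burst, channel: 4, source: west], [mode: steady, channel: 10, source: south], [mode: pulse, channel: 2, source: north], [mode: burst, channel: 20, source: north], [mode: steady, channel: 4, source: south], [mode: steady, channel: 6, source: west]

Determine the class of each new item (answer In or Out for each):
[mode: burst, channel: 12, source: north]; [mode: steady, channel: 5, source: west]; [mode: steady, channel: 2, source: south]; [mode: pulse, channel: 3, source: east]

The distinguishing property — source is east — holds for all the 'In' cases and none of the 'Out' cases.
Out: [mode: burst, channel: 12, source: north], since source is north.
Out: [mode: steady, channel: 5, source: west], since source is west.
Out: [mode: steady, channel: 2, source: south], since source is south.
In: [mode: pulse, channel: 3, source: east], since source is east.

Out, Out, Out, In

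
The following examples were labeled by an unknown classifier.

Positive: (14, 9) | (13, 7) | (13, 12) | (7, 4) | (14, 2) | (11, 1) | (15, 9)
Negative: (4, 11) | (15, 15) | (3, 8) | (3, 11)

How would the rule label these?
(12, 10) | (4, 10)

One predicate separates the groups cleanly: first > second.
(12, 10) → 12 > 10 → Positive. (4, 10) → 4 < 10 → Negative.

Positive, Negative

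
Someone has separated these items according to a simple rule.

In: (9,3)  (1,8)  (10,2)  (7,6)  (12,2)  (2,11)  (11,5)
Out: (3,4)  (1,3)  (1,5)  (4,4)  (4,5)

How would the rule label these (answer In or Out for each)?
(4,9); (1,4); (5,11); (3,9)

In, Out, In, In

All 'In' examples share one property — max ≥ 6 — and every 'Out' example lacks it.
In: (4,9), since max 9. Out: (1,4), since max 4. In: (5,11), since max 11. In: (3,9), since max 9.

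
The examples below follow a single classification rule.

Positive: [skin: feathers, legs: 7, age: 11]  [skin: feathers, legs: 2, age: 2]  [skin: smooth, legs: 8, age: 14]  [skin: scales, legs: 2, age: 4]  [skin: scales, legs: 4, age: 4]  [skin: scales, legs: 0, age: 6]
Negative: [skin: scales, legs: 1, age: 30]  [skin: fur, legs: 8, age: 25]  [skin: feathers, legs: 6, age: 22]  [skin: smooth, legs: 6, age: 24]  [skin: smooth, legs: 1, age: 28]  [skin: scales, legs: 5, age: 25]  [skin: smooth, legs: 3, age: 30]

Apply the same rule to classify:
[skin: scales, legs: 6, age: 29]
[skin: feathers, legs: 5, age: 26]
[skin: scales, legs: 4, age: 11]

The common property of the 'Positive' items is: age ≤ 14. No 'Negative' item has it.

Negative, Negative, Positive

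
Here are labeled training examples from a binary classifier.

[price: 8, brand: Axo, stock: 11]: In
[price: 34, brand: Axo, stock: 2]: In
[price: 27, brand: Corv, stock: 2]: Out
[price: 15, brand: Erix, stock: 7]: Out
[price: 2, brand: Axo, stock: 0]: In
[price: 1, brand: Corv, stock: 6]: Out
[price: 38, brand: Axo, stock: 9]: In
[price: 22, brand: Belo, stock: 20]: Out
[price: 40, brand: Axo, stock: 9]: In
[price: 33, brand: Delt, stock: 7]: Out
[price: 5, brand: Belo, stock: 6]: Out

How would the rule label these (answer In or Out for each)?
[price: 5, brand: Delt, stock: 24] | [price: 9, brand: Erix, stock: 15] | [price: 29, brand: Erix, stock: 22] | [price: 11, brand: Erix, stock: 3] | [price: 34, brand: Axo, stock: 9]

Out, Out, Out, Out, In

The pattern is that an item is 'In' exactly when: brand is Axo.
[price: 5, brand: Delt, stock: 24] → brand is Delt → Out.
[price: 9, brand: Erix, stock: 15] → brand is Erix → Out.
[price: 29, brand: Erix, stock: 22] → brand is Erix → Out.
[price: 11, brand: Erix, stock: 3] → brand is Erix → Out.
[price: 34, brand: Axo, stock: 9] → brand is Axo → In.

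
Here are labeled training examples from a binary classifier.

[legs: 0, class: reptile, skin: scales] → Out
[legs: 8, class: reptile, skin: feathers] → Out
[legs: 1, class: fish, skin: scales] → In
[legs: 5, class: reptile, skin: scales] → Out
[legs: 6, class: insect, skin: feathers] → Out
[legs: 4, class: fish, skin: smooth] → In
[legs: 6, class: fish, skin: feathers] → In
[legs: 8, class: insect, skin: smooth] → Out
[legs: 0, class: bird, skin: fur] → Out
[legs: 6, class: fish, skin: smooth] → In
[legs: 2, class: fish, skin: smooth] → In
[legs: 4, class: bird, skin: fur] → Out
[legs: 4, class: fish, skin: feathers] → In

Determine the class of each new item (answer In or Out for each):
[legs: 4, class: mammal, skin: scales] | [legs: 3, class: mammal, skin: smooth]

Out, Out

'In' ⟺ class is fish.
[legs: 4, class: mammal, skin: scales]: Out (class is mammal). [legs: 3, class: mammal, skin: smooth]: Out (class is mammal).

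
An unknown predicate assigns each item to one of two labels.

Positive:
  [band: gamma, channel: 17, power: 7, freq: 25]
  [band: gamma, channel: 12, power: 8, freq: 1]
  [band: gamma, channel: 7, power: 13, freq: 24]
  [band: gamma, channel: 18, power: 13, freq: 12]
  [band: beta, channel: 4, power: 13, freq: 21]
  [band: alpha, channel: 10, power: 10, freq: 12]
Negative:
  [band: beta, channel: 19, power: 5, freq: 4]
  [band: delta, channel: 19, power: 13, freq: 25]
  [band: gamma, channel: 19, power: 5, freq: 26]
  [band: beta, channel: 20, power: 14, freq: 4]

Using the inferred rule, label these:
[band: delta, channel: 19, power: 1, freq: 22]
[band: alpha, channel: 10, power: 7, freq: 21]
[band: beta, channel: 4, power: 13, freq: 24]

Negative, Positive, Positive

Rule: channel ≤ 18. This holds for each 'Positive' example and fails for each 'Negative' one.
[band: delta, channel: 19, power: 1, freq: 22]: Negative (channel = 19).
[band: alpha, channel: 10, power: 7, freq: 21]: Positive (channel = 10).
[band: beta, channel: 4, power: 13, freq: 24]: Positive (channel = 4).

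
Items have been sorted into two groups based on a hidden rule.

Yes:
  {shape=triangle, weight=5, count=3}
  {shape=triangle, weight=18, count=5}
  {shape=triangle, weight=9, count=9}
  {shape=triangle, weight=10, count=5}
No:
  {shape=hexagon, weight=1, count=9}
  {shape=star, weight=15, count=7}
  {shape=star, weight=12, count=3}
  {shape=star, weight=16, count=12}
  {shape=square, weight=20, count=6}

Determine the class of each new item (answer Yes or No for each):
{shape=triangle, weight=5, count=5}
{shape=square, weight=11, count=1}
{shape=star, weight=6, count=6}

Yes, No, No

Checking candidate rules against both groups, what survives is: shape is triangle.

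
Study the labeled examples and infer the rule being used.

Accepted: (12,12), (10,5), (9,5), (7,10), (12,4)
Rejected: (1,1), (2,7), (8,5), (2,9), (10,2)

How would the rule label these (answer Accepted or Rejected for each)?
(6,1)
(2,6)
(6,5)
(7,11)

'Accepted' ⟺ sum ≥ 14.
(6,1): 6+1 = 7 — doesn't match, so Rejected.
(2,6): 2+6 = 8 — doesn't match, so Rejected.
(6,5): 6+5 = 11 — doesn't match, so Rejected.
(7,11): 7+11 = 18 — meets the rule, so Accepted.

Rejected, Rejected, Rejected, Accepted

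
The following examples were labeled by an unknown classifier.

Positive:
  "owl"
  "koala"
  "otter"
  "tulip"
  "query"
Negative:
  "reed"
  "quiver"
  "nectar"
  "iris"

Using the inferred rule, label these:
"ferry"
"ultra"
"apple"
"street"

Positive, Positive, Positive, Negative

Every 'Positive' example satisfies: odd length. None of the 'Negative' examples do.
"ferry": length 5 — passes, so Positive. "ultra": length 5 — passes, so Positive. "apple": length 5 — passes, so Positive. "street": length 6 — lacks this property, so Negative.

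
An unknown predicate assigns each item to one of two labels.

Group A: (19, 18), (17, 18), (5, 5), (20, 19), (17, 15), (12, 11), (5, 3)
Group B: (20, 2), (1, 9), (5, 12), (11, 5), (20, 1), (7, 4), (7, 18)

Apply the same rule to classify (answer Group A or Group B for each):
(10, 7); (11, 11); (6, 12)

Group B, Group A, Group B

The simplest hypothesis consistent with all the labels is: |first − second| ≤ 2.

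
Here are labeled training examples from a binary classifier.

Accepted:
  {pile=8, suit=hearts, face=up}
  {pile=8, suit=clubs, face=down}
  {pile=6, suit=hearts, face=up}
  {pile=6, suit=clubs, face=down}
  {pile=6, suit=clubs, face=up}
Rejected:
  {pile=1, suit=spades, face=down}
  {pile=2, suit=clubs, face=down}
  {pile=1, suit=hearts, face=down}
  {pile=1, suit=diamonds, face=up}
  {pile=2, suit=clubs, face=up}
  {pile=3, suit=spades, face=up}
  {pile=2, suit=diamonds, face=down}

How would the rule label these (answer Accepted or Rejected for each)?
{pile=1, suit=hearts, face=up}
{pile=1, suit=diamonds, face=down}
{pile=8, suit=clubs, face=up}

Rejected, Rejected, Accepted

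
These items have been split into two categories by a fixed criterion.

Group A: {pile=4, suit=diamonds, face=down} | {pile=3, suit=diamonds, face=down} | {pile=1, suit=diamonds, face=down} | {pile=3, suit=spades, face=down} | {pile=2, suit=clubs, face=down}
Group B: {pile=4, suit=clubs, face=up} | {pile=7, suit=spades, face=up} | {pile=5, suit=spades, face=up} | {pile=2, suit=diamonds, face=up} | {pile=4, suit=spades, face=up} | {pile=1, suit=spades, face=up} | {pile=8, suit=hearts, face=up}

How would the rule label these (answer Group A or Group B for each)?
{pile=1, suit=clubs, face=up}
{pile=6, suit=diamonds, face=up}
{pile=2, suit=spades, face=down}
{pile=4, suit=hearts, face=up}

The simplest hypothesis consistent with all the labels is: face is down.
Group B: {pile=1, suit=clubs, face=up}, since face is up. Group B: {pile=6, suit=diamonds, face=up}, since face is up. Group A: {pile=2, suit=spades, face=down}, since face is down. Group B: {pile=4, suit=hearts, face=up}, since face is up.

Group B, Group B, Group A, Group B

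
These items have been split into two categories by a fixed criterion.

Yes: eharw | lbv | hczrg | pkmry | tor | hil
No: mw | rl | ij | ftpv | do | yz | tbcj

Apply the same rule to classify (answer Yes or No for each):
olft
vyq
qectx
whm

No, Yes, Yes, Yes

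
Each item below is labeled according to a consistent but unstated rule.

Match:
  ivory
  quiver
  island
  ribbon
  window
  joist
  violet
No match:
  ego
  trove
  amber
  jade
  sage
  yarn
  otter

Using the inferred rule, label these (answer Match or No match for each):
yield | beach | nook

A rule that fits every label: contains 'i' — true of each 'Match' example, false of each 'No match' one.
yield — has 'i', hence Match.
beach — no 'i', hence No match.
nook — no 'i', hence No match.

Match, No match, No match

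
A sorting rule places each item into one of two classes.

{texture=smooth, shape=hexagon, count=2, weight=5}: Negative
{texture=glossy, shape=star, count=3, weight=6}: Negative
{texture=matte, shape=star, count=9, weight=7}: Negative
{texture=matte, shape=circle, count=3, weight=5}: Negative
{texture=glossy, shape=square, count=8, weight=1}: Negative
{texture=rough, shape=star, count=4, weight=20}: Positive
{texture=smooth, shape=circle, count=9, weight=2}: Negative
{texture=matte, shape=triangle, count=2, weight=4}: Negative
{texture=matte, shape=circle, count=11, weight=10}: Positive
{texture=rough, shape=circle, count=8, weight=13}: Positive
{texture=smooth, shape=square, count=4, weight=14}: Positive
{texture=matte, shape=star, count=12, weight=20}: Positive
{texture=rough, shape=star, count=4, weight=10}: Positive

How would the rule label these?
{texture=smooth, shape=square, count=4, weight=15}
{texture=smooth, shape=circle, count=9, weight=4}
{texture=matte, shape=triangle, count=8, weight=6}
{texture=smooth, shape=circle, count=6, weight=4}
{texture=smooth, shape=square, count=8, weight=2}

Every 'Positive' example satisfies: weight ≥ 10. None of the 'Negative' examples do.

Positive, Negative, Negative, Negative, Negative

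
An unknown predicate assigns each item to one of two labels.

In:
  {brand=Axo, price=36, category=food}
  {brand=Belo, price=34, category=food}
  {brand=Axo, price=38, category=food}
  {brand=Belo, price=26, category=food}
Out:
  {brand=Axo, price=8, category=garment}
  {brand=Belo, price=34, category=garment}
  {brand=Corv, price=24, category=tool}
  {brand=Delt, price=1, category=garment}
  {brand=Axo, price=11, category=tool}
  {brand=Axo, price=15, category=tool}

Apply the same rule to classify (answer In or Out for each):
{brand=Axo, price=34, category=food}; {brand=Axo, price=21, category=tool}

In, Out

Looking at the examples, the only property every 'In' case has and every 'Out' case lacks is: category is food.
{brand=Axo, price=34, category=food}: In (category is food).
{brand=Axo, price=21, category=tool}: Out (category is tool).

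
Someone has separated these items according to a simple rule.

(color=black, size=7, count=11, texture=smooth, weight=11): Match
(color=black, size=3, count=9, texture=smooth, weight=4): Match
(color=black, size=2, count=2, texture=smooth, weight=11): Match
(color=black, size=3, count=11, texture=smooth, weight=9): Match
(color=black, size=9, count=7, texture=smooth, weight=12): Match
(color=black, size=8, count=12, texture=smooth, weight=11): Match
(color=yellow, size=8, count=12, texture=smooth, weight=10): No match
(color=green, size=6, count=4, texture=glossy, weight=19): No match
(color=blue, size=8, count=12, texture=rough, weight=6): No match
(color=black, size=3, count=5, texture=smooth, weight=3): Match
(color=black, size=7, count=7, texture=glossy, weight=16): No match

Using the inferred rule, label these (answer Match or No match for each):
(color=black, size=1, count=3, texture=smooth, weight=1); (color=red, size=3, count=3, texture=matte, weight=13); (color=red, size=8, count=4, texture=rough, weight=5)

The pattern is that an item is 'Match' exactly when: texture is smooth AND color is black.
(color=black, size=1, count=3, texture=smooth, weight=1): texture is smooth, color is black, checks out → Match. (color=red, size=3, count=3, texture=matte, weight=13): texture is matte, color is red, doesn't qualify → No match. (color=red, size=8, count=4, texture=rough, weight=5): texture is rough, color is red, doesn't qualify → No match.

Match, No match, No match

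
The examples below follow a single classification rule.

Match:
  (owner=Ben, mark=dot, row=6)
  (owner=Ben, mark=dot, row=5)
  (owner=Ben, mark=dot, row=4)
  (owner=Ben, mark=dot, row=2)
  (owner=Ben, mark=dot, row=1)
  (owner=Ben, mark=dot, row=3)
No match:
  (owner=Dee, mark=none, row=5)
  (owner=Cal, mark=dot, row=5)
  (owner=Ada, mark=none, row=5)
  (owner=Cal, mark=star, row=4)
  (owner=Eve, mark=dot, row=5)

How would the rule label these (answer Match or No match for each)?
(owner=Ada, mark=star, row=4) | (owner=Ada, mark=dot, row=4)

No match, No match

'Match' ⟺ owner is Ben.
(owner=Ada, mark=star, row=4) → owner is Ada → No match. (owner=Ada, mark=dot, row=4) → owner is Ada → No match.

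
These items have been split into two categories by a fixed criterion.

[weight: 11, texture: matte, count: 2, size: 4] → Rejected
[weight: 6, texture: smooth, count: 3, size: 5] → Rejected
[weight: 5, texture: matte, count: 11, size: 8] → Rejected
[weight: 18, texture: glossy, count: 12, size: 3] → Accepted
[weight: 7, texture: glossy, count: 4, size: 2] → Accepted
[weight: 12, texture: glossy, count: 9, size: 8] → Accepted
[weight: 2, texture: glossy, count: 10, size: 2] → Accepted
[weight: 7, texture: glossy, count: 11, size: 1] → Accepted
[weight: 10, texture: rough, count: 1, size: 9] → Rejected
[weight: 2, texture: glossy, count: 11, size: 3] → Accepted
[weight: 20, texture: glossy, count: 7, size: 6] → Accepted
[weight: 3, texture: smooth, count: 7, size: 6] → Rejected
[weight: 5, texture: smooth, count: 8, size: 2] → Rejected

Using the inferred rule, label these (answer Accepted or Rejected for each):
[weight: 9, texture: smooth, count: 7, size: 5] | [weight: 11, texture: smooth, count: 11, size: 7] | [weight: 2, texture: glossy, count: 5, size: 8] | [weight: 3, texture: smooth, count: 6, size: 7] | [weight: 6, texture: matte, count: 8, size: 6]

One predicate separates the groups cleanly: texture is glossy.
[weight: 9, texture: smooth, count: 7, size: 5]: texture is smooth, does not fit → Rejected. [weight: 11, texture: smooth, count: 11, size: 7]: texture is smooth, does not fit → Rejected. [weight: 2, texture: glossy, count: 5, size: 8]: texture is glossy, meets the rule → Accepted. [weight: 3, texture: smooth, count: 6, size: 7]: texture is smooth, does not fit → Rejected. [weight: 6, texture: matte, count: 8, size: 6]: texture is matte, does not fit → Rejected.

Rejected, Rejected, Accepted, Rejected, Rejected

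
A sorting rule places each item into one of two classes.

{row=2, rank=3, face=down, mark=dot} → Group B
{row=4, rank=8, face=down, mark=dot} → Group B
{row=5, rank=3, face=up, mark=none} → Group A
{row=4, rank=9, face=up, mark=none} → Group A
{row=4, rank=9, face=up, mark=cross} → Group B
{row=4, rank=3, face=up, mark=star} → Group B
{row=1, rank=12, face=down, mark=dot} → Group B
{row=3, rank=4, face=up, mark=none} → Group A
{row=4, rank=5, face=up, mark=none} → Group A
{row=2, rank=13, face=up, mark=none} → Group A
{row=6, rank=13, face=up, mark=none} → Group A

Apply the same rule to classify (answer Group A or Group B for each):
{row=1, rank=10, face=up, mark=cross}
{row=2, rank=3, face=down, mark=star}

The distinguishing property — mark is none — holds for all the 'Group A' cases and none of the 'Group B' cases.
Group B: {row=1, rank=10, face=up, mark=cross}, since mark is cross. Group B: {row=2, rank=3, face=down, mark=star}, since mark is star.

Group B, Group B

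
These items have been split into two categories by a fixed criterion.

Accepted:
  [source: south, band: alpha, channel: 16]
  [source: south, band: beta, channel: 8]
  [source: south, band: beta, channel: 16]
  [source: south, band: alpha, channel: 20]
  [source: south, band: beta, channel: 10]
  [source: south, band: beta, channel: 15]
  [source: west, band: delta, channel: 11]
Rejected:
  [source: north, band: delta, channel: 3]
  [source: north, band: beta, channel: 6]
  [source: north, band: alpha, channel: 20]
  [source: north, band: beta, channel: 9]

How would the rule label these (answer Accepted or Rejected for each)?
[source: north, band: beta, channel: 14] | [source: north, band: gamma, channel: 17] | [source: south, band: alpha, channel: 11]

Rejected, Rejected, Accepted

Rule: source is not north. This holds for each 'Accepted' example and fails for each 'Rejected' one.
[source: north, band: beta, channel: 14]: Rejected (source is north). [source: north, band: gamma, channel: 17]: Rejected (source is north). [source: south, band: alpha, channel: 11]: Accepted (source is south).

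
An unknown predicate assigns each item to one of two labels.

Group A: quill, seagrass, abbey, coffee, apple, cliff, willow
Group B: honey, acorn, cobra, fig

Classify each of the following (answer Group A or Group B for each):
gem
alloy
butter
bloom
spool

Group B, Group A, Group A, Group A, Group A

The rule appears to be: has a double letter.
Group B: gem, since no doubled letter.
Group A: alloy, since 'll' doubled.
Group A: butter, since 'tt' doubled.
Group A: bloom, since 'oo' doubled.
Group A: spool, since 'oo' doubled.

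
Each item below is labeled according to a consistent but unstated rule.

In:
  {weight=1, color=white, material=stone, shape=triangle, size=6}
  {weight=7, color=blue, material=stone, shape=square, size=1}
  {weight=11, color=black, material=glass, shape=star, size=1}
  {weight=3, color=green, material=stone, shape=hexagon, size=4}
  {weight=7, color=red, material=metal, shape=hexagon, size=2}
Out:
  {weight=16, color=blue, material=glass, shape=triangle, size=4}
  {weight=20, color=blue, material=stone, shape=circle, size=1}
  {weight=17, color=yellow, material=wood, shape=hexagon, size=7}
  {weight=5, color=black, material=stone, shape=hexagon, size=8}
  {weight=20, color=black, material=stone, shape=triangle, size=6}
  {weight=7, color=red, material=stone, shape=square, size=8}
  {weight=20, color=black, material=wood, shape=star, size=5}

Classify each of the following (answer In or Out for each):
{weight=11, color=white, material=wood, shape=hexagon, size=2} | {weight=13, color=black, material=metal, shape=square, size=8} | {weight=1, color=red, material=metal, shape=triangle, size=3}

The common property of the 'In' items is: weight ≤ 11 AND size ≤ 6. No 'Out' item has it.
{weight=11, color=white, material=wood, shape=hexagon, size=2} — weight = 11, size = 2, hence In. {weight=13, color=black, material=metal, shape=square, size=8} — weight = 13, size = 8, hence Out. {weight=1, color=red, material=metal, shape=triangle, size=3} — weight = 1, size = 3, hence In.

In, Out, In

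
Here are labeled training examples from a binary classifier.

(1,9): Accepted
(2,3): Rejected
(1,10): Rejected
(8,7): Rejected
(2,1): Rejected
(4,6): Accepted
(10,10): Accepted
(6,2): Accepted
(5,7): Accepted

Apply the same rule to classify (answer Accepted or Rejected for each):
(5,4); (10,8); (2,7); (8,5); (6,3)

Comparing the two groups points to one rule — sum is even.
(5,4): 5+4 = 9, fails this test → Rejected.
(10,8): 10+8 = 18, checks out → Accepted.
(2,7): 2+7 = 9, fails this test → Rejected.
(8,5): 8+5 = 13, fails this test → Rejected.
(6,3): 6+3 = 9, fails this test → Rejected.

Rejected, Accepted, Rejected, Rejected, Rejected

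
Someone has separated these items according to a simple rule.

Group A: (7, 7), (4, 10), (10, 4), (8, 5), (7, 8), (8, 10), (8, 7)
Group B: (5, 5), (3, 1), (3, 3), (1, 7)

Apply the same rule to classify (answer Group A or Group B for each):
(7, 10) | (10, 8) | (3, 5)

Group A, Group A, Group B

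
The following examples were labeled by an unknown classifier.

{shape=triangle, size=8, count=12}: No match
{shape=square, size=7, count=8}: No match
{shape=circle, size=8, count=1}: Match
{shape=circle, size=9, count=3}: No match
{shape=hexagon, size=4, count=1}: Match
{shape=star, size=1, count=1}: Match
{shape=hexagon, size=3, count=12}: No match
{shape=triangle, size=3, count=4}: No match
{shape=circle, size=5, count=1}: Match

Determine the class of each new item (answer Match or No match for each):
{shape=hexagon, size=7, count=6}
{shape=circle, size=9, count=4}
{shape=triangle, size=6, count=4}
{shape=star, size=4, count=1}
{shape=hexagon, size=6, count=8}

No match, No match, No match, Match, No match

All 'Match' examples share one property — count = 1 — and every 'No match' example lacks it.
{shape=hexagon, size=7, count=6}: No match (count = 6). {shape=circle, size=9, count=4}: No match (count = 4). {shape=triangle, size=6, count=4}: No match (count = 4). {shape=star, size=4, count=1}: Match (count = 1). {shape=hexagon, size=6, count=8}: No match (count = 8).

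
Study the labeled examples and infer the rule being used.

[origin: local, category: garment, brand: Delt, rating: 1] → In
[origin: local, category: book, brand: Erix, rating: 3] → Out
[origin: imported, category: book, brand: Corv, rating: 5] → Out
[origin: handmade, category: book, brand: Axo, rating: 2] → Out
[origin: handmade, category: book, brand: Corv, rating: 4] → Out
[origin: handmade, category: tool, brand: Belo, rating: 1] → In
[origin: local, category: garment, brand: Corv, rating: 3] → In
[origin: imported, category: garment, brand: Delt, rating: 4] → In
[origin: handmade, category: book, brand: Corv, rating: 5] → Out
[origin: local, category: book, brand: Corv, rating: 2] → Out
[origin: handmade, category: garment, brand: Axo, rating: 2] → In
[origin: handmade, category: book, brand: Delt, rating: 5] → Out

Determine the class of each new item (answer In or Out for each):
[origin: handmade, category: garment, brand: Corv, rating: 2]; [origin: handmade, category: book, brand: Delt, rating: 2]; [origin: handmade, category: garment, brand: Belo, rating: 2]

In, Out, In

The simplest hypothesis consistent with all the labels is: category is not book.
[origin: handmade, category: garment, brand: Corv, rating: 2]: category is garment — matches, so In. [origin: handmade, category: book, brand: Delt, rating: 2]: category is book — fails the rule, so Out. [origin: handmade, category: garment, brand: Belo, rating: 2]: category is garment — matches, so In.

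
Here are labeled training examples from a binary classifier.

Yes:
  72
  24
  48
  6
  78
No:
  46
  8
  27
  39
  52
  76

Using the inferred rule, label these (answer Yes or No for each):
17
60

No, Yes

The classifier is using: multiple of 6.
17 → 17 = 6·2 + 5 → No.
60 → 60 = 6·10 → Yes.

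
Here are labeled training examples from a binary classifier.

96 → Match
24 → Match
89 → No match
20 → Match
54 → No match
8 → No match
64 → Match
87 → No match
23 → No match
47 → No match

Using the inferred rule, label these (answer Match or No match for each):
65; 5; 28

Rule: multiple of 4 AND at least 20. This holds for each 'Match' example and fails for each 'No match' one.
65: 65 = 4·16 + 1, 65 ≥ 20 — fails the rule, so No match.
5: 5 = 4·1 + 1, 5 < 20 — fails the rule, so No match.
28: 28 = 4·7, 28 ≥ 20 — has this property, so Match.

No match, No match, Match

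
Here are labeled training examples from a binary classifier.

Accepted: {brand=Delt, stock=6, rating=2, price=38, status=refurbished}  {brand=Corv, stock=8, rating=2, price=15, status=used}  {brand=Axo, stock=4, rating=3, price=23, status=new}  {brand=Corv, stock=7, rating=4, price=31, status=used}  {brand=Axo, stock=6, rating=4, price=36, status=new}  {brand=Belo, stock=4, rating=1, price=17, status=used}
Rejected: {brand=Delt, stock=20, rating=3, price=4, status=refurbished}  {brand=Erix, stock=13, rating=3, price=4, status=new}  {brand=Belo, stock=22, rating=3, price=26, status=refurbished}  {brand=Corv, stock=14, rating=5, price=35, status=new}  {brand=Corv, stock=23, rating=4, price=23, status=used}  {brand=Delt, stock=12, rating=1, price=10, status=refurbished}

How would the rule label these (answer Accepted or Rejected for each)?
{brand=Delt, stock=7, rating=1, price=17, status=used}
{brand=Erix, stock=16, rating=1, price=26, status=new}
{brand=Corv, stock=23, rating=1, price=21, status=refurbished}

A rule that fits every label: stock ≤ 8 — true of each 'Accepted' example, false of each 'Rejected' one.

Accepted, Rejected, Rejected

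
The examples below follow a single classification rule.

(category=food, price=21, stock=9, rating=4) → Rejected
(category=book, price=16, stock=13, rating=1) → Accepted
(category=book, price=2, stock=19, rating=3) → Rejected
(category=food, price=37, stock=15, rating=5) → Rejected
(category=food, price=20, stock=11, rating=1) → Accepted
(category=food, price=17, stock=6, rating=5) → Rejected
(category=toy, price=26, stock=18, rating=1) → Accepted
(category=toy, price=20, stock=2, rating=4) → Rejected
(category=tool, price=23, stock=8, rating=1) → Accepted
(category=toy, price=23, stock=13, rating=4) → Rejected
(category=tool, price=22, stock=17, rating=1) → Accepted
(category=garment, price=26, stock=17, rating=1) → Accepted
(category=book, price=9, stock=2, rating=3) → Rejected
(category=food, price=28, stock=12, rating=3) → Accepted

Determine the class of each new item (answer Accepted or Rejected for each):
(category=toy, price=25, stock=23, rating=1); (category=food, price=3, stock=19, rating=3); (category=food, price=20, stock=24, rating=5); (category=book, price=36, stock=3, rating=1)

The pattern is that an item is 'Accepted' exactly when: price ≥ 16 AND rating ≤ 3.
(category=toy, price=25, stock=23, rating=1): price = 25, rating = 1 — meets the rule, so Accepted. (category=food, price=3, stock=19, rating=3): price = 3, rating = 3 — does not pass, so Rejected. (category=food, price=20, stock=24, rating=5): price = 20, rating = 5 — does not pass, so Rejected. (category=book, price=36, stock=3, rating=1): price = 36, rating = 1 — meets the rule, so Accepted.

Accepted, Rejected, Rejected, Accepted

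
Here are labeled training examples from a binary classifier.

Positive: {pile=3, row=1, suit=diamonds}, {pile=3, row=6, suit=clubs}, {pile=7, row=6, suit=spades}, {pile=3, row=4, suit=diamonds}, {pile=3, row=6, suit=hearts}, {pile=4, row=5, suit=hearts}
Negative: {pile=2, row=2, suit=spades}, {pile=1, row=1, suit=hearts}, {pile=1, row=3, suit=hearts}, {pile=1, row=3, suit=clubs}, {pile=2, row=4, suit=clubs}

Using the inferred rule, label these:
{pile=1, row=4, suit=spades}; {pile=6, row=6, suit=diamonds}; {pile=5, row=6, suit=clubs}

Negative, Positive, Positive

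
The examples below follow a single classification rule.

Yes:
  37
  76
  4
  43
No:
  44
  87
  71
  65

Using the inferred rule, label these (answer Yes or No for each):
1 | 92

Yes, No

The distinguishing property — ≡ 1 (mod 3) — holds for all the 'Yes' cases and none of the 'No' cases.
1: Yes (1 mod 3 = 1). 92: No (92 mod 3 = 2).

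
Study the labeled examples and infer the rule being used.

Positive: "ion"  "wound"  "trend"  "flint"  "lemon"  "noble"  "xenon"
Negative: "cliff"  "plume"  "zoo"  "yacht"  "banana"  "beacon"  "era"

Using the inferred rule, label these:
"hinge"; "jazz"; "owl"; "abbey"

The common property of the 'Positive' items is: odd length AND contains 'n'. No 'Negative' item has it.
"hinge": length 5, has 'n' — qualifies, so Positive. "jazz": length 4, no 'n' — fails the rule, so Negative. "owl": length 3, no 'n' — fails the rule, so Negative. "abbey": length 5, no 'n' — fails the rule, so Negative.

Positive, Negative, Negative, Negative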